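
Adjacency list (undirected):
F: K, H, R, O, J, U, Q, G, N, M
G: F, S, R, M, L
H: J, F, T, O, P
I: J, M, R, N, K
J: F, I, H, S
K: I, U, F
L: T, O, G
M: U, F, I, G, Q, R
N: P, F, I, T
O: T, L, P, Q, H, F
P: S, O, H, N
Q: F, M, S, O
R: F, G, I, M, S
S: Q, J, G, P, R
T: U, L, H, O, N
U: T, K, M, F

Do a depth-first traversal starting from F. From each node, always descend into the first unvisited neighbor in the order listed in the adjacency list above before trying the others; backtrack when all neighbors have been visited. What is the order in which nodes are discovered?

Visit F
F → K
K → I
I → J
J → H
H → T
T → U
U → M
M → G
G → S
S → Q
Q → O
O → L
O → P
P → N
S → R

F, K, I, J, H, T, U, M, G, S, Q, O, L, P, N, R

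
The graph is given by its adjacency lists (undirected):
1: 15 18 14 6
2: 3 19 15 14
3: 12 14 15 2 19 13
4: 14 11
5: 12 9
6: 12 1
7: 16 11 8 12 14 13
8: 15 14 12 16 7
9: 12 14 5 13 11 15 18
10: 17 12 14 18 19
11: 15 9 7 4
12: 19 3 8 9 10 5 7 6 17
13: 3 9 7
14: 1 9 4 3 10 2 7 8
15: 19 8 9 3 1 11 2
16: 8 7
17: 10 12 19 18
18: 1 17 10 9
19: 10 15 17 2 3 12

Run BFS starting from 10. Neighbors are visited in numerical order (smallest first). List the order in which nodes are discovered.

10 → 12 → 14 → 17 → 18 → 19 → 3 → 5 → 6 → 7 → 8 → 9 → 1 → 2 → 4 → 15 → 13 → 11 → 16

Visit 10; enqueue 12, 14, 17, 18, 19 → queue [12, 14, 17, 18, 19]
Visit 12; enqueue 3, 5, 6, 7, 8, 9 → queue [14, 17, 18, 19, 3, 5, 6, 7, 8, 9]
Visit 14; enqueue 1, 2, 4 → queue [17, 18, 19, 3, 5, 6, 7, 8, 9, 1, 2, 4]
Visit 17 → queue [18, 19, 3, 5, 6, 7, 8, 9, 1, 2, 4]
Visit 18 → queue [19, 3, 5, 6, 7, 8, 9, 1, 2, 4]
Visit 19; enqueue 15 → queue [3, 5, 6, 7, 8, 9, 1, 2, 4, 15]
Visit 3; enqueue 13 → queue [5, 6, 7, 8, 9, 1, 2, 4, 15, 13]
Visit 5 → queue [6, 7, 8, 9, 1, 2, 4, 15, 13]
Visit 6 → queue [7, 8, 9, 1, 2, 4, 15, 13]
Visit 7; enqueue 11, 16 → queue [8, 9, 1, 2, 4, 15, 13, 11, 16]
Visit 8 → queue [9, 1, 2, 4, 15, 13, 11, 16]
Visit 9 → queue [1, 2, 4, 15, 13, 11, 16]
Visit 1 → queue [2, 4, 15, 13, 11, 16]
Visit 2 → queue [4, 15, 13, 11, 16]
Visit 4 → queue [15, 13, 11, 16]
Visit 15 → queue [13, 11, 16]
Visit 13 → queue [11, 16]
Visit 11 → queue [16]
Visit 16 → queue []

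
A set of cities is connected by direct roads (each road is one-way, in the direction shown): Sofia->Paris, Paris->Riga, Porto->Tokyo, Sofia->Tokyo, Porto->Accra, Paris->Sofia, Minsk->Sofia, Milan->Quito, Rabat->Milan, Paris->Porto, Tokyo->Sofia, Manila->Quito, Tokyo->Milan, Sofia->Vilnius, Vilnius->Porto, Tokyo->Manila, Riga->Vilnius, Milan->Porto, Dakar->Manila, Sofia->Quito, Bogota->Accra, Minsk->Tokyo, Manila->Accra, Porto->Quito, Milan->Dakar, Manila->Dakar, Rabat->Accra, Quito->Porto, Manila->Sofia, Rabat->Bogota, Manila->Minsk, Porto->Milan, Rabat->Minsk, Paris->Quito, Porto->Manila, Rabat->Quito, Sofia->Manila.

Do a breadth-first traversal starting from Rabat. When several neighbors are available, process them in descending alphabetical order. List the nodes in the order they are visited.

Rabat, Quito, Minsk, Milan, Bogota, Accra, Porto, Tokyo, Sofia, Dakar, Manila, Vilnius, Paris, Riga

Visit Rabat; enqueue Quito, Minsk, Milan, Bogota, Accra → queue [Quito, Minsk, Milan, Bogota, Accra]
Visit Quito; enqueue Porto → queue [Minsk, Milan, Bogota, Accra, Porto]
Visit Minsk; enqueue Tokyo, Sofia → queue [Milan, Bogota, Accra, Porto, Tokyo, Sofia]
Visit Milan; enqueue Dakar → queue [Bogota, Accra, Porto, Tokyo, Sofia, Dakar]
Visit Bogota → queue [Accra, Porto, Tokyo, Sofia, Dakar]
Visit Accra → queue [Porto, Tokyo, Sofia, Dakar]
Visit Porto; enqueue Manila → queue [Tokyo, Sofia, Dakar, Manila]
Visit Tokyo → queue [Sofia, Dakar, Manila]
Visit Sofia; enqueue Vilnius, Paris → queue [Dakar, Manila, Vilnius, Paris]
Visit Dakar → queue [Manila, Vilnius, Paris]
Visit Manila → queue [Vilnius, Paris]
Visit Vilnius → queue [Paris]
Visit Paris; enqueue Riga → queue [Riga]
Visit Riga → queue []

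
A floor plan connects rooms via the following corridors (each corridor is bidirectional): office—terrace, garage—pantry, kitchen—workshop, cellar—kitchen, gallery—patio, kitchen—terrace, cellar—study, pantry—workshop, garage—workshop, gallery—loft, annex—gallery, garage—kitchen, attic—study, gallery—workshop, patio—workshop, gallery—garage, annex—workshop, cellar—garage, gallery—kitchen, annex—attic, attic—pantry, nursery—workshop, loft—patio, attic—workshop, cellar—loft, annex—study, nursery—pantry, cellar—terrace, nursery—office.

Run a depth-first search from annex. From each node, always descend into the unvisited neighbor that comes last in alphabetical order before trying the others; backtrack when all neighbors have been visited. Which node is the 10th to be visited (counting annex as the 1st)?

Visit annex
annex → workshop
workshop → patio
patio → loft
loft → gallery
gallery → kitchen
kitchen → terrace
terrace → office
office → nursery
nursery → pantry
pantry → garage
garage → cellar
cellar → study
study → attic

Visit order: annex, workshop, patio, loft, gallery, kitchen, terrace, office, nursery, pantry, garage, cellar, study, attic

pantry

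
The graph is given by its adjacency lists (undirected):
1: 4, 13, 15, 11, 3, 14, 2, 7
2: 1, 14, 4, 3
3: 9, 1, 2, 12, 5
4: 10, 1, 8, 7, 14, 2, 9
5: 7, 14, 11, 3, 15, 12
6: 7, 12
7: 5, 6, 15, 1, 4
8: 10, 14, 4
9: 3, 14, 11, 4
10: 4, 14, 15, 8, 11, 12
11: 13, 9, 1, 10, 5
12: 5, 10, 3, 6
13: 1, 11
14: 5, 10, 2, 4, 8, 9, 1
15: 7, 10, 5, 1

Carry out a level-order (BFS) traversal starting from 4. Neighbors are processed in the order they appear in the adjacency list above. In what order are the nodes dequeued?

Visit 4; enqueue 10, 1, 8, 7, 14, 2, 9 → queue [10, 1, 8, 7, 14, 2, 9]
Visit 10; enqueue 15, 11, 12 → queue [1, 8, 7, 14, 2, 9, 15, 11, 12]
Visit 1; enqueue 13, 3 → queue [8, 7, 14, 2, 9, 15, 11, 12, 13, 3]
Visit 8 → queue [7, 14, 2, 9, 15, 11, 12, 13, 3]
Visit 7; enqueue 5, 6 → queue [14, 2, 9, 15, 11, 12, 13, 3, 5, 6]
Visit 14 → queue [2, 9, 15, 11, 12, 13, 3, 5, 6]
Visit 2 → queue [9, 15, 11, 12, 13, 3, 5, 6]
Visit 9 → queue [15, 11, 12, 13, 3, 5, 6]
Visit 15 → queue [11, 12, 13, 3, 5, 6]
Visit 11 → queue [12, 13, 3, 5, 6]
Visit 12 → queue [13, 3, 5, 6]
Visit 13 → queue [3, 5, 6]
Visit 3 → queue [5, 6]
Visit 5 → queue [6]
Visit 6 → queue []

4 10 1 8 7 14 2 9 15 11 12 13 3 5 6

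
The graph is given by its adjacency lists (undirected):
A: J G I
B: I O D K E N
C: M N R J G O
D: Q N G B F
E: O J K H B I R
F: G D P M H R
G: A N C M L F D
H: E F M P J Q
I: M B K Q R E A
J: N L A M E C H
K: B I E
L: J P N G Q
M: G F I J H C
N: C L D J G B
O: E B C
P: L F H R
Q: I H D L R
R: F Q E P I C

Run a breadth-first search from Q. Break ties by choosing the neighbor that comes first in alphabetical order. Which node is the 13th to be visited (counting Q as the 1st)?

M

Visit Q; enqueue D, H, I, L, R → queue [D, H, I, L, R]
Visit D; enqueue B, F, G, N → queue [H, I, L, R, B, F, G, N]
Visit H; enqueue E, J, M, P → queue [I, L, R, B, F, G, N, E, J, M, P]
Visit I; enqueue A, K → queue [L, R, B, F, G, N, E, J, M, P, A, K]
Visit L → queue [R, B, F, G, N, E, J, M, P, A, K]
Visit R; enqueue C → queue [B, F, G, N, E, J, M, P, A, K, C]
Visit B; enqueue O → queue [F, G, N, E, J, M, P, A, K, C, O]
Visit F → queue [G, N, E, J, M, P, A, K, C, O]
Visit G → queue [N, E, J, M, P, A, K, C, O]
Visit N → queue [E, J, M, P, A, K, C, O]
Visit E → queue [J, M, P, A, K, C, O]
Visit J → queue [M, P, A, K, C, O]
Visit M → queue [P, A, K, C, O]
Visit P → queue [A, K, C, O]
Visit A → queue [K, C, O]
Visit K → queue [C, O]
Visit C → queue [O]
Visit O → queue []

Visit order: Q, D, H, I, L, R, B, F, G, N, E, J, M, P, A, K, C, O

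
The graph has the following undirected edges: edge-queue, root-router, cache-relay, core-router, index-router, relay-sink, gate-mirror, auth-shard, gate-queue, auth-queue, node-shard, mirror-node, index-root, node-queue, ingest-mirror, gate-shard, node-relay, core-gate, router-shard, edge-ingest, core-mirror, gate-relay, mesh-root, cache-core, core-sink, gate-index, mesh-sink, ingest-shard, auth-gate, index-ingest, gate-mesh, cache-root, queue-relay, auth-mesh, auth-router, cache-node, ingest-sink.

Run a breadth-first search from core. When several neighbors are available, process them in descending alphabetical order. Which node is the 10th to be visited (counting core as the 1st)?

shard

Visit core; enqueue sink, router, mirror, gate, cache → queue [sink, router, mirror, gate, cache]
Visit sink; enqueue relay, mesh, ingest → queue [router, mirror, gate, cache, relay, mesh, ingest]
Visit router; enqueue shard, root, index, auth → queue [mirror, gate, cache, relay, mesh, ingest, shard, root, index, auth]
Visit mirror; enqueue node → queue [gate, cache, relay, mesh, ingest, shard, root, index, auth, node]
Visit gate; enqueue queue → queue [cache, relay, mesh, ingest, shard, root, index, auth, node, queue]
Visit cache → queue [relay, mesh, ingest, shard, root, index, auth, node, queue]
Visit relay → queue [mesh, ingest, shard, root, index, auth, node, queue]
Visit mesh → queue [ingest, shard, root, index, auth, node, queue]
Visit ingest; enqueue edge → queue [shard, root, index, auth, node, queue, edge]
Visit shard → queue [root, index, auth, node, queue, edge]
Visit root → queue [index, auth, node, queue, edge]
Visit index → queue [auth, node, queue, edge]
Visit auth → queue [node, queue, edge]
Visit node → queue [queue, edge]
Visit queue → queue [edge]
Visit edge → queue []

Visit order: core, sink, router, mirror, gate, cache, relay, mesh, ingest, shard, root, index, auth, node, queue, edge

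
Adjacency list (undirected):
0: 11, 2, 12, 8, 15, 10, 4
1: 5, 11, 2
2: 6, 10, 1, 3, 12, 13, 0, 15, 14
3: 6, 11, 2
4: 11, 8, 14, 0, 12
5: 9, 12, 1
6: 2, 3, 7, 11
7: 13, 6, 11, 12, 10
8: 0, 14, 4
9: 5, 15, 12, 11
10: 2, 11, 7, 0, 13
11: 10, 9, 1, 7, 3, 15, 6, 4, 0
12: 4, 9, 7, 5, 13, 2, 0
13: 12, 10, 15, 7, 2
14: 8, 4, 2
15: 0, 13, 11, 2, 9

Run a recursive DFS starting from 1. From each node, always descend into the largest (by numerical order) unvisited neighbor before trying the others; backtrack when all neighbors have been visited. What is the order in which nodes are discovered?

Visit 1
1 → 11
11 → 15
15 → 13
13 → 12
12 → 9
9 → 5
12 → 7
7 → 10
10 → 2
2 → 14
14 → 8
8 → 4
4 → 0
2 → 6
6 → 3

1 11 15 13 12 9 5 7 10 2 14 8 4 0 6 3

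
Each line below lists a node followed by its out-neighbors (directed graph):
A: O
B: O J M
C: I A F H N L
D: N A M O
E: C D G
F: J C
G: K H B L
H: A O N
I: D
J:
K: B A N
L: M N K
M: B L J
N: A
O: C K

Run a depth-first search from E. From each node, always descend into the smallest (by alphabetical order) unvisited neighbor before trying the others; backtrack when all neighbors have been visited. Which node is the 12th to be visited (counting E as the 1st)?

H

Visit E
E → C
C → A
A → O
O → K
K → B
B → J
B → M
M → L
L → N
C → F
C → H
C → I
I → D
E → G

Visit order: E, C, A, O, K, B, J, M, L, N, F, H, I, D, G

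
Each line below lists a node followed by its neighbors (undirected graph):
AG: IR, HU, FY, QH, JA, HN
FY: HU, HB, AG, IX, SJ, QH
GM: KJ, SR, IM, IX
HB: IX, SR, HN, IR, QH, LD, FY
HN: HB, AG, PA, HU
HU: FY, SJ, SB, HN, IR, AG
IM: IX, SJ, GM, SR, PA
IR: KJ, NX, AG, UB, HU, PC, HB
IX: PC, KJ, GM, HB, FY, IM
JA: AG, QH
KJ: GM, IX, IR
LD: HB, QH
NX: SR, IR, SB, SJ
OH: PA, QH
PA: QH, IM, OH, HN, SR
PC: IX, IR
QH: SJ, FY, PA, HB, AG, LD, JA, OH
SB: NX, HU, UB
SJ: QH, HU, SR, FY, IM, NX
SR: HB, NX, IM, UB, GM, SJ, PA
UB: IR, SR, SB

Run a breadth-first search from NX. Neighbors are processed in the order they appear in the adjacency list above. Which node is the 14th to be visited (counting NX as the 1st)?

PC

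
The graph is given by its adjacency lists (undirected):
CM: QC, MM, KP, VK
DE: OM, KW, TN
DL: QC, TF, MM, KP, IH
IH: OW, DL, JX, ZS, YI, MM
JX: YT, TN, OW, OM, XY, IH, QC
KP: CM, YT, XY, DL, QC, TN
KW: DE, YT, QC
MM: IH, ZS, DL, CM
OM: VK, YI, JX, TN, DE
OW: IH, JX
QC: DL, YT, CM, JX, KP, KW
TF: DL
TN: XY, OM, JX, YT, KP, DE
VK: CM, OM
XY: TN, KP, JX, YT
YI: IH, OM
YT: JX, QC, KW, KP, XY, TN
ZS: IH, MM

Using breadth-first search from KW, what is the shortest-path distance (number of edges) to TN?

Level 0: KW
Level 1: DE, QC, YT
Level 2: CM, DL, JX, KP, OM, TN, XY
Level 3: IH, MM, OW, TF, VK, YI
Level 4: ZS
TN first appears at level 2.

2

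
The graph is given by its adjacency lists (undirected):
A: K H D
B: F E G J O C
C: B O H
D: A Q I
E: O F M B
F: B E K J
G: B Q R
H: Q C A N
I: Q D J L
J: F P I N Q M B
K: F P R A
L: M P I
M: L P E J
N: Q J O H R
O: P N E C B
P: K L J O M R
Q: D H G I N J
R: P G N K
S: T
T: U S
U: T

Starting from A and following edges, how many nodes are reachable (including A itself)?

18

BFS from A visits: A, K, H, D, F, P, R, Q, C, N, I, B, E, J, L, O, M, G
Reachable nodes: 18 of 21 total.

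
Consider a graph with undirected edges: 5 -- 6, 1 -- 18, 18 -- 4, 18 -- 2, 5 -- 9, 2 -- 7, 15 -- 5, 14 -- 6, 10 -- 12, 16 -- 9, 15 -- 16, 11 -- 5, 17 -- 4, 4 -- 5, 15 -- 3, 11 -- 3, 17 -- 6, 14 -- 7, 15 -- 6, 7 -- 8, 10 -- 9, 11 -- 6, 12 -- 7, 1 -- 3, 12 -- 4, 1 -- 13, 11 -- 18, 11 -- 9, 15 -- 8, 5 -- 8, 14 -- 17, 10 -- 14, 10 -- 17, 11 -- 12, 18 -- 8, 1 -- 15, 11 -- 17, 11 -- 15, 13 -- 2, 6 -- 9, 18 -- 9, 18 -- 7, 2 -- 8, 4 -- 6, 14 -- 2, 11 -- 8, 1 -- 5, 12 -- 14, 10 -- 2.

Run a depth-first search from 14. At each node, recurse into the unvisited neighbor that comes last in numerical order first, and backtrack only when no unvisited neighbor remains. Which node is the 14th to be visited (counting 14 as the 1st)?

Visit 14
14 → 17
17 → 11
11 → 18
18 → 9
9 → 16
16 → 15
15 → 8
8 → 7
7 → 12
12 → 10
10 → 2
2 → 13
13 → 1
1 → 5
5 → 6
6 → 4
1 → 3

Visit order: 14, 17, 11, 18, 9, 16, 15, 8, 7, 12, 10, 2, 13, 1, 5, 6, 4, 3

1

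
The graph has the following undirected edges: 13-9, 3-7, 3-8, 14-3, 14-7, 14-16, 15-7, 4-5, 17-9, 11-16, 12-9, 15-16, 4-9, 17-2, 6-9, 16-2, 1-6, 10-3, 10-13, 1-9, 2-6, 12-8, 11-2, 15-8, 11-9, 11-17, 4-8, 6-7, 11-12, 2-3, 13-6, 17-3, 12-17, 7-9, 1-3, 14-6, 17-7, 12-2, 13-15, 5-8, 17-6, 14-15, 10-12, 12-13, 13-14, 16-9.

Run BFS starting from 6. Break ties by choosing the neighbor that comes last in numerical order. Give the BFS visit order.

6 -> 17 -> 14 -> 13 -> 9 -> 7 -> 2 -> 1 -> 12 -> 11 -> 3 -> 16 -> 15 -> 10 -> 4 -> 8 -> 5

Visit 6; enqueue 17, 14, 13, 9, 7, 2, 1 → queue [17, 14, 13, 9, 7, 2, 1]
Visit 17; enqueue 12, 11, 3 → queue [14, 13, 9, 7, 2, 1, 12, 11, 3]
Visit 14; enqueue 16, 15 → queue [13, 9, 7, 2, 1, 12, 11, 3, 16, 15]
Visit 13; enqueue 10 → queue [9, 7, 2, 1, 12, 11, 3, 16, 15, 10]
Visit 9; enqueue 4 → queue [7, 2, 1, 12, 11, 3, 16, 15, 10, 4]
Visit 7 → queue [2, 1, 12, 11, 3, 16, 15, 10, 4]
Visit 2 → queue [1, 12, 11, 3, 16, 15, 10, 4]
Visit 1 → queue [12, 11, 3, 16, 15, 10, 4]
Visit 12; enqueue 8 → queue [11, 3, 16, 15, 10, 4, 8]
Visit 11 → queue [3, 16, 15, 10, 4, 8]
Visit 3 → queue [16, 15, 10, 4, 8]
Visit 16 → queue [15, 10, 4, 8]
Visit 15 → queue [10, 4, 8]
Visit 10 → queue [4, 8]
Visit 4; enqueue 5 → queue [8, 5]
Visit 8 → queue [5]
Visit 5 → queue []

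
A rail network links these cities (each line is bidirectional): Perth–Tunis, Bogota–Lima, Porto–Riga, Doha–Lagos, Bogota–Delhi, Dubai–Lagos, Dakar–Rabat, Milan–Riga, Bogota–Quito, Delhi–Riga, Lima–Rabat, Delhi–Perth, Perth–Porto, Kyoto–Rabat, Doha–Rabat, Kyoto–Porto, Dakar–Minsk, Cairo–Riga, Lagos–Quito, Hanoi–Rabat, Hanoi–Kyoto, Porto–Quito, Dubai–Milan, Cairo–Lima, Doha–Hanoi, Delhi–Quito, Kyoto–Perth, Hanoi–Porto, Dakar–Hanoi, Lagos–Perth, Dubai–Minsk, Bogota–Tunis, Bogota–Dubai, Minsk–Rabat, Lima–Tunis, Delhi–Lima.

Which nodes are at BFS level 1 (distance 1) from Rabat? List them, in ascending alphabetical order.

Dakar, Doha, Hanoi, Kyoto, Lima, Minsk

Level 0: Rabat
Level 1: Dakar, Doha, Hanoi, Kyoto, Lima, Minsk
Level 2: Bogota, Cairo, Delhi, Dubai, Lagos, Perth, Porto, Tunis
Level 3: Milan, Quito, Riga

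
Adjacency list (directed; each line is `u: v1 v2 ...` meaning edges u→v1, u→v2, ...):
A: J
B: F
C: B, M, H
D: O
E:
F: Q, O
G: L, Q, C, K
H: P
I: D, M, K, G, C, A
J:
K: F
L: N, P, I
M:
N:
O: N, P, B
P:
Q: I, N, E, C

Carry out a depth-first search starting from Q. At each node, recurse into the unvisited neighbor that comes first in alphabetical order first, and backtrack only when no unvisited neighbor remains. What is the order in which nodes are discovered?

Q, C, B, F, O, N, P, H, M, E, I, A, J, D, G, K, L

Visit Q
Q → C
C → B
B → F
F → O
O → N
O → P
C → H
C → M
Q → E
Q → I
I → A
A → J
I → D
I → G
G → K
G → L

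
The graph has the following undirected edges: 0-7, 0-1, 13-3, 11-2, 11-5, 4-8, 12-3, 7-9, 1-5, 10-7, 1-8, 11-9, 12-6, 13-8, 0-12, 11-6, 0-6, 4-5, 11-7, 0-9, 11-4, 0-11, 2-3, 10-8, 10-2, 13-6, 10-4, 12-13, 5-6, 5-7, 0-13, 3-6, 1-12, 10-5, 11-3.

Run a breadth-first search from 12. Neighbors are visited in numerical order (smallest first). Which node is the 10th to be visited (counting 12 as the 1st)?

5

Visit 12; enqueue 0, 1, 3, 6, 13 → queue [0, 1, 3, 6, 13]
Visit 0; enqueue 7, 9, 11 → queue [1, 3, 6, 13, 7, 9, 11]
Visit 1; enqueue 5, 8 → queue [3, 6, 13, 7, 9, 11, 5, 8]
Visit 3; enqueue 2 → queue [6, 13, 7, 9, 11, 5, 8, 2]
Visit 6 → queue [13, 7, 9, 11, 5, 8, 2]
Visit 13 → queue [7, 9, 11, 5, 8, 2]
Visit 7; enqueue 10 → queue [9, 11, 5, 8, 2, 10]
Visit 9 → queue [11, 5, 8, 2, 10]
Visit 11; enqueue 4 → queue [5, 8, 2, 10, 4]
Visit 5 → queue [8, 2, 10, 4]
Visit 8 → queue [2, 10, 4]
Visit 2 → queue [10, 4]
Visit 10 → queue [4]
Visit 4 → queue []

Visit order: 12, 0, 1, 3, 6, 13, 7, 9, 11, 5, 8, 2, 10, 4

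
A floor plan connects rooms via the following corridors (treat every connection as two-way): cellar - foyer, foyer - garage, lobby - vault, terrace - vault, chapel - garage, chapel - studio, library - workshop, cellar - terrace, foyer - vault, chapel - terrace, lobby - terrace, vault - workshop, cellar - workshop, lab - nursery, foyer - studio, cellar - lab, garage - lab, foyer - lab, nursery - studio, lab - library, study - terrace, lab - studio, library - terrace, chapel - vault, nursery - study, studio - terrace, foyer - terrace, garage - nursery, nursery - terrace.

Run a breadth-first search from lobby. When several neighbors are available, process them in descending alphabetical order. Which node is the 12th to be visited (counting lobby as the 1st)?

Visit lobby; enqueue vault, terrace → queue [vault, terrace]
Visit vault; enqueue workshop, foyer, chapel → queue [terrace, workshop, foyer, chapel]
Visit terrace; enqueue study, studio, nursery, library, cellar → queue [workshop, foyer, chapel, study, studio, nursery, library, cellar]
Visit workshop → queue [foyer, chapel, study, studio, nursery, library, cellar]
Visit foyer; enqueue lab, garage → queue [chapel, study, studio, nursery, library, cellar, lab, garage]
Visit chapel → queue [study, studio, nursery, library, cellar, lab, garage]
Visit study → queue [studio, nursery, library, cellar, lab, garage]
Visit studio → queue [nursery, library, cellar, lab, garage]
Visit nursery → queue [library, cellar, lab, garage]
Visit library → queue [cellar, lab, garage]
Visit cellar → queue [lab, garage]
Visit lab → queue [garage]
Visit garage → queue []

Visit order: lobby, vault, terrace, workshop, foyer, chapel, study, studio, nursery, library, cellar, lab, garage

lab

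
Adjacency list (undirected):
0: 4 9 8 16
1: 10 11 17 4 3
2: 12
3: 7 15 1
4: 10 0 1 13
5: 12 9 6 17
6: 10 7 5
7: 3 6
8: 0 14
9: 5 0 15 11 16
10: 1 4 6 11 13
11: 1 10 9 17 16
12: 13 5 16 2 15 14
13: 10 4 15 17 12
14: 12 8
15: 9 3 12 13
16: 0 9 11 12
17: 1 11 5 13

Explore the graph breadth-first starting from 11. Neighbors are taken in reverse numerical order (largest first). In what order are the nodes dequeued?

11 -> 17 -> 16 -> 10 -> 9 -> 1 -> 13 -> 5 -> 12 -> 0 -> 6 -> 4 -> 15 -> 3 -> 14 -> 2 -> 8 -> 7

Visit 11; enqueue 17, 16, 10, 9, 1 → queue [17, 16, 10, 9, 1]
Visit 17; enqueue 13, 5 → queue [16, 10, 9, 1, 13, 5]
Visit 16; enqueue 12, 0 → queue [10, 9, 1, 13, 5, 12, 0]
Visit 10; enqueue 6, 4 → queue [9, 1, 13, 5, 12, 0, 6, 4]
Visit 9; enqueue 15 → queue [1, 13, 5, 12, 0, 6, 4, 15]
Visit 1; enqueue 3 → queue [13, 5, 12, 0, 6, 4, 15, 3]
Visit 13 → queue [5, 12, 0, 6, 4, 15, 3]
Visit 5 → queue [12, 0, 6, 4, 15, 3]
Visit 12; enqueue 14, 2 → queue [0, 6, 4, 15, 3, 14, 2]
Visit 0; enqueue 8 → queue [6, 4, 15, 3, 14, 2, 8]
Visit 6; enqueue 7 → queue [4, 15, 3, 14, 2, 8, 7]
Visit 4 → queue [15, 3, 14, 2, 8, 7]
Visit 15 → queue [3, 14, 2, 8, 7]
Visit 3 → queue [14, 2, 8, 7]
Visit 14 → queue [2, 8, 7]
Visit 2 → queue [8, 7]
Visit 8 → queue [7]
Visit 7 → queue []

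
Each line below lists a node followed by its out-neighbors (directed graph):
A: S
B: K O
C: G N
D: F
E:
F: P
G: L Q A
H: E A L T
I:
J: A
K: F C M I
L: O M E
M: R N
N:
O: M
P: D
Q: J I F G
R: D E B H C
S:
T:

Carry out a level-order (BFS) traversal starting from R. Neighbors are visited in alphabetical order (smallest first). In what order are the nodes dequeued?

Visit R; enqueue B, C, D, E, H → queue [B, C, D, E, H]
Visit B; enqueue K, O → queue [C, D, E, H, K, O]
Visit C; enqueue G, N → queue [D, E, H, K, O, G, N]
Visit D; enqueue F → queue [E, H, K, O, G, N, F]
Visit E → queue [H, K, O, G, N, F]
Visit H; enqueue A, L, T → queue [K, O, G, N, F, A, L, T]
Visit K; enqueue I, M → queue [O, G, N, F, A, L, T, I, M]
Visit O → queue [G, N, F, A, L, T, I, M]
Visit G; enqueue Q → queue [N, F, A, L, T, I, M, Q]
Visit N → queue [F, A, L, T, I, M, Q]
Visit F; enqueue P → queue [A, L, T, I, M, Q, P]
Visit A; enqueue S → queue [L, T, I, M, Q, P, S]
Visit L → queue [T, I, M, Q, P, S]
Visit T → queue [I, M, Q, P, S]
Visit I → queue [M, Q, P, S]
Visit M → queue [Q, P, S]
Visit Q; enqueue J → queue [P, S, J]
Visit P → queue [S, J]
Visit S → queue [J]
Visit J → queue []

R, B, C, D, E, H, K, O, G, N, F, A, L, T, I, M, Q, P, S, J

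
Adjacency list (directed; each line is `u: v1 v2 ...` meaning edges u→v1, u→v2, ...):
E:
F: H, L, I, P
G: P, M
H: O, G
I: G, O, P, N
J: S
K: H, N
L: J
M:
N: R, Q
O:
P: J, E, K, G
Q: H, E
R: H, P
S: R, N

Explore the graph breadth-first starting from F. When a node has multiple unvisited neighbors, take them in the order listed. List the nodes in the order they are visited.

Visit F; enqueue H, L, I, P → queue [H, L, I, P]
Visit H; enqueue O, G → queue [L, I, P, O, G]
Visit L; enqueue J → queue [I, P, O, G, J]
Visit I; enqueue N → queue [P, O, G, J, N]
Visit P; enqueue E, K → queue [O, G, J, N, E, K]
Visit O → queue [G, J, N, E, K]
Visit G; enqueue M → queue [J, N, E, K, M]
Visit J; enqueue S → queue [N, E, K, M, S]
Visit N; enqueue R, Q → queue [E, K, M, S, R, Q]
Visit E → queue [K, M, S, R, Q]
Visit K → queue [M, S, R, Q]
Visit M → queue [S, R, Q]
Visit S → queue [R, Q]
Visit R → queue [Q]
Visit Q → queue []

F -> H -> L -> I -> P -> O -> G -> J -> N -> E -> K -> M -> S -> R -> Q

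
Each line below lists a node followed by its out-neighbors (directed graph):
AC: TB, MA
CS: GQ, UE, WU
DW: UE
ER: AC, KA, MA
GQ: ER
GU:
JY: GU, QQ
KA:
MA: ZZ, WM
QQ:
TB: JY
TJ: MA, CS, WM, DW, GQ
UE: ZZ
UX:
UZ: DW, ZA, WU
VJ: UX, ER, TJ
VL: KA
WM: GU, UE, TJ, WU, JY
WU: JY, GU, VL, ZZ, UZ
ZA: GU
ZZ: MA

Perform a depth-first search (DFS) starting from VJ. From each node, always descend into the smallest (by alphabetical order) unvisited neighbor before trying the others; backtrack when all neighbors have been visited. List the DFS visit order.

Visit VJ
VJ → ER
ER → AC
AC → MA
MA → WM
WM → GU
WM → JY
JY → QQ
WM → TJ
TJ → CS
CS → GQ
CS → UE
UE → ZZ
CS → WU
WU → UZ
UZ → DW
UZ → ZA
WU → VL
VL → KA
AC → TB
VJ → UX

VJ, ER, AC, MA, WM, GU, JY, QQ, TJ, CS, GQ, UE, ZZ, WU, UZ, DW, ZA, VL, KA, TB, UX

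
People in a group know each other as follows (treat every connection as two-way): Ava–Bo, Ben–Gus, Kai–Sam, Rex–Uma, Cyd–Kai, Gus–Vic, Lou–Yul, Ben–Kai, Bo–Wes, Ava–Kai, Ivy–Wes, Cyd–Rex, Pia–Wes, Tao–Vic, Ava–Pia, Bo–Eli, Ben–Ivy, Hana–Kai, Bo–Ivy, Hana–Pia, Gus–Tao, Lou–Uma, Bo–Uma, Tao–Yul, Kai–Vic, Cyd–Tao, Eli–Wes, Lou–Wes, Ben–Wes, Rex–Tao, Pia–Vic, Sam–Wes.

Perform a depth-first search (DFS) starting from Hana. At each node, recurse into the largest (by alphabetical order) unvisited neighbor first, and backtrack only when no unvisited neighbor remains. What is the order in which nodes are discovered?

Hana Pia Wes Sam Kai Vic Tao Yul Lou Uma Rex Cyd Bo Ivy Ben Gus Eli Ava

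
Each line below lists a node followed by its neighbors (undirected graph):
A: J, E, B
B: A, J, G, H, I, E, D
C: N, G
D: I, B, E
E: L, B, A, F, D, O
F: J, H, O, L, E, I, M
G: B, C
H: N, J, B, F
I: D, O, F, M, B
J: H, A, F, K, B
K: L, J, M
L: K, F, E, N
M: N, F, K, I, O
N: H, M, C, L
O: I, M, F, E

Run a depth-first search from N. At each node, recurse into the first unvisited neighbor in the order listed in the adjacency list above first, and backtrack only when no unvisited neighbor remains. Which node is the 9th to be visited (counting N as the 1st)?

Visit N
N → H
H → J
J → A
A → E
E → L
L → K
K → M
M → F
F → O
O → I
I → D
D → B
B → G
G → C

Visit order: N, H, J, A, E, L, K, M, F, O, I, D, B, G, C

F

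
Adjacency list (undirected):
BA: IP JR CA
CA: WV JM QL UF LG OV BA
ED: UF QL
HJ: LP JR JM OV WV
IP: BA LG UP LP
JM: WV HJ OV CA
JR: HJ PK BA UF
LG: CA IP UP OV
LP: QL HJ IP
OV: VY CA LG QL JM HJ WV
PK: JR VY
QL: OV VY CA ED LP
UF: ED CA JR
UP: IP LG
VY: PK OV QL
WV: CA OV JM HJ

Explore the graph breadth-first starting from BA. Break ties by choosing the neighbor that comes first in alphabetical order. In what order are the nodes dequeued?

BA, CA, IP, JR, JM, LG, OV, QL, UF, WV, LP, UP, HJ, PK, VY, ED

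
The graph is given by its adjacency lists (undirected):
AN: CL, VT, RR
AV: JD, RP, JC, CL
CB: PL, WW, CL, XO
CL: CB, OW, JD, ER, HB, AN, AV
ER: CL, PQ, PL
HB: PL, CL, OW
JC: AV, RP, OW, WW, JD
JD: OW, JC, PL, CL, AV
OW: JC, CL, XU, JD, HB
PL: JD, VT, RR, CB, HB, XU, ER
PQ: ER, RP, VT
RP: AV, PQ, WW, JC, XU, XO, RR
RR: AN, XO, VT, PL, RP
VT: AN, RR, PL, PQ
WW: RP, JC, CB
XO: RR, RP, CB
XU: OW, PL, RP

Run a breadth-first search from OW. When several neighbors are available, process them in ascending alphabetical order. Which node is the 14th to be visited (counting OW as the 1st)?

Visit OW; enqueue CL, HB, JC, JD, XU → queue [CL, HB, JC, JD, XU]
Visit CL; enqueue AN, AV, CB, ER → queue [HB, JC, JD, XU, AN, AV, CB, ER]
Visit HB; enqueue PL → queue [JC, JD, XU, AN, AV, CB, ER, PL]
Visit JC; enqueue RP, WW → queue [JD, XU, AN, AV, CB, ER, PL, RP, WW]
Visit JD → queue [XU, AN, AV, CB, ER, PL, RP, WW]
Visit XU → queue [AN, AV, CB, ER, PL, RP, WW]
Visit AN; enqueue RR, VT → queue [AV, CB, ER, PL, RP, WW, RR, VT]
Visit AV → queue [CB, ER, PL, RP, WW, RR, VT]
Visit CB; enqueue XO → queue [ER, PL, RP, WW, RR, VT, XO]
Visit ER; enqueue PQ → queue [PL, RP, WW, RR, VT, XO, PQ]
Visit PL → queue [RP, WW, RR, VT, XO, PQ]
Visit RP → queue [WW, RR, VT, XO, PQ]
Visit WW → queue [RR, VT, XO, PQ]
Visit RR → queue [VT, XO, PQ]
Visit VT → queue [XO, PQ]
Visit XO → queue [PQ]
Visit PQ → queue []

Visit order: OW, CL, HB, JC, JD, XU, AN, AV, CB, ER, PL, RP, WW, RR, VT, XO, PQ

RR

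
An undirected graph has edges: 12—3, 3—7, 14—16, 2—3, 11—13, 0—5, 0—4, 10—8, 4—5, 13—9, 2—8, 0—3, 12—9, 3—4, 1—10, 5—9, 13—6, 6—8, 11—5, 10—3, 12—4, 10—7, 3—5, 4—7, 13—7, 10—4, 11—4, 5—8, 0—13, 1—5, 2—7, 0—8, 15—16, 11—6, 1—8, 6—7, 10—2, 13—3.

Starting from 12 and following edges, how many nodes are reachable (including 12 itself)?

BFS from 12 visits: 12, 9, 4, 3, 13, 5, 11, 10, 7, 0, 2, 6, 8, 1
Reachable nodes: 14 of 17 total.

14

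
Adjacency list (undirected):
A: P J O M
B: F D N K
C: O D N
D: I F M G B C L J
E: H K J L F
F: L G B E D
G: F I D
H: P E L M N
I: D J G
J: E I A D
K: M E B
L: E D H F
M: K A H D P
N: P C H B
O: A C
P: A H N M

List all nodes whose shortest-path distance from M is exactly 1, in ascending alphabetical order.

Level 0: M
Level 1: A, D, H, K, P
Level 2: B, C, E, F, G, I, J, L, N, O

A, D, H, K, P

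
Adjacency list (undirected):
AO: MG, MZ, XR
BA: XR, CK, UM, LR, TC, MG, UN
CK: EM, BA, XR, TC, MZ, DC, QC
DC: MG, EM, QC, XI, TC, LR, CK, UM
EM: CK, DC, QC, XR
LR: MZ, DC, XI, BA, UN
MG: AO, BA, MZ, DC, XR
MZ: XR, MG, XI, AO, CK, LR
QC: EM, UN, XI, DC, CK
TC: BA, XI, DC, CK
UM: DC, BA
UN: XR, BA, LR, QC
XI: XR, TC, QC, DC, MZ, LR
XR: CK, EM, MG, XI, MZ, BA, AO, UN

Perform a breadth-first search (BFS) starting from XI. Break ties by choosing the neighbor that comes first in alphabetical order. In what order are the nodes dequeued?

XI DC LR MZ QC TC XR CK EM MG UM BA UN AO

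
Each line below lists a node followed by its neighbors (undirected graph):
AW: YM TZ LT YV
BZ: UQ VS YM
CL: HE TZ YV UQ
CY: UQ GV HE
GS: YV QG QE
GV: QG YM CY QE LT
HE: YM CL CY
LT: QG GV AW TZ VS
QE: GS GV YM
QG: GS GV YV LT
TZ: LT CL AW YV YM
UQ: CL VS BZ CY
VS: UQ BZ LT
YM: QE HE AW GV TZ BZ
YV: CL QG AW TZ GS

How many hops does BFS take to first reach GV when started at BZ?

2

Level 0: BZ
Level 1: UQ, VS, YM
Level 2: AW, CL, CY, GV, HE, LT, QE, TZ
Level 3: GS, QG, YV
GV first appears at level 2.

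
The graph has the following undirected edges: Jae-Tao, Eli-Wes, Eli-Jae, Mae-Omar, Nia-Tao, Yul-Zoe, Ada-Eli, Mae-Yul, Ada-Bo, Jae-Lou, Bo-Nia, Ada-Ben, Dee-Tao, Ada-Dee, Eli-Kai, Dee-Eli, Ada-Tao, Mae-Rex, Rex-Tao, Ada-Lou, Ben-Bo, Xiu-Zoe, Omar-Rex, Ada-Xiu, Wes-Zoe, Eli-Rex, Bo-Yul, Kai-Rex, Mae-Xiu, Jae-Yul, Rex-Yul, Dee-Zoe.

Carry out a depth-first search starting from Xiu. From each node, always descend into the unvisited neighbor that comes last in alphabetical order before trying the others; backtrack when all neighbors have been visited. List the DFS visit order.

Visit Xiu
Xiu → Zoe
Zoe → Yul
Yul → Rex
Rex → Tao
Tao → Nia
Nia → Bo
Bo → Ben
Ben → Ada
Ada → Lou
Lou → Jae
Jae → Eli
Eli → Wes
Eli → Kai
Eli → Dee
Rex → Omar
Omar → Mae

Xiu Zoe Yul Rex Tao Nia Bo Ben Ada Lou Jae Eli Wes Kai Dee Omar Mae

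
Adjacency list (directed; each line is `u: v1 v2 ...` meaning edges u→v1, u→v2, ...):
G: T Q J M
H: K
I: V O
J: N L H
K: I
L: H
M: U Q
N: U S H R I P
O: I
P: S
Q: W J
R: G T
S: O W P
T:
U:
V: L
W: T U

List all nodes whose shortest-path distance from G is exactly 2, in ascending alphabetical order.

Level 0: G
Level 1: J, M, Q, T
Level 2: H, L, N, U, W
Level 3: I, K, P, R, S
Level 4: O, V

H, L, N, U, W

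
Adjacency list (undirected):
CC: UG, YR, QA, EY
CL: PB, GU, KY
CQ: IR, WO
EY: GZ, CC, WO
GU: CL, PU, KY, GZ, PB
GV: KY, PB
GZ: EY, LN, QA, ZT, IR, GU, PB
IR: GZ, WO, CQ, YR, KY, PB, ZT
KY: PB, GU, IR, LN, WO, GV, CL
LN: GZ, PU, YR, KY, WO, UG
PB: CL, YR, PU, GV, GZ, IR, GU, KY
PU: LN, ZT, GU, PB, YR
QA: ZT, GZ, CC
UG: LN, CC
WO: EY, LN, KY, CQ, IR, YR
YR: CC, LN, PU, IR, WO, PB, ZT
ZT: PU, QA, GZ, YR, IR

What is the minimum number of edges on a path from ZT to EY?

2

Level 0: ZT
Level 1: GZ, IR, PU, QA, YR
Level 2: CC, CQ, EY, GU, KY, LN, PB, WO
Level 3: CL, GV, UG
EY first appears at level 2.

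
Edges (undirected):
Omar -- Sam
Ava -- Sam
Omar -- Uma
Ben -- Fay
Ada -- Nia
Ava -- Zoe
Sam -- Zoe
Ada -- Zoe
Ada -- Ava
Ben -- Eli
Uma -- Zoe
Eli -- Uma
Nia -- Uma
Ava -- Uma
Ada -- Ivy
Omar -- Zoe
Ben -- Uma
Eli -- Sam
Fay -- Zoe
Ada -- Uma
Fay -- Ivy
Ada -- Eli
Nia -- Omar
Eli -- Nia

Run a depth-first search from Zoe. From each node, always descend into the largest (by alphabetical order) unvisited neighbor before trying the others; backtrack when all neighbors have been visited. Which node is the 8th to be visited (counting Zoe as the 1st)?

Ivy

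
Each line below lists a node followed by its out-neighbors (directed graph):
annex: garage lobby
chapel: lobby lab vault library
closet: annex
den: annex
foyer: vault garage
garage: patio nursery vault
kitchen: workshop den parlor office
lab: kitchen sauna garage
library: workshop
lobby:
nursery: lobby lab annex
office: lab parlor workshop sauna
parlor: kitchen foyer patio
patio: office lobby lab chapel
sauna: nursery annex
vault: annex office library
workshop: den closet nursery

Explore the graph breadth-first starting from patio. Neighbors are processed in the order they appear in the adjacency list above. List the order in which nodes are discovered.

patio → office → lobby → lab → chapel → parlor → workshop → sauna → kitchen → garage → vault → library → foyer → den → closet → nursery → annex

Visit patio; enqueue office, lobby, lab, chapel → queue [office, lobby, lab, chapel]
Visit office; enqueue parlor, workshop, sauna → queue [lobby, lab, chapel, parlor, workshop, sauna]
Visit lobby → queue [lab, chapel, parlor, workshop, sauna]
Visit lab; enqueue kitchen, garage → queue [chapel, parlor, workshop, sauna, kitchen, garage]
Visit chapel; enqueue vault, library → queue [parlor, workshop, sauna, kitchen, garage, vault, library]
Visit parlor; enqueue foyer → queue [workshop, sauna, kitchen, garage, vault, library, foyer]
Visit workshop; enqueue den, closet, nursery → queue [sauna, kitchen, garage, vault, library, foyer, den, closet, nursery]
Visit sauna; enqueue annex → queue [kitchen, garage, vault, library, foyer, den, closet, nursery, annex]
Visit kitchen → queue [garage, vault, library, foyer, den, closet, nursery, annex]
Visit garage → queue [vault, library, foyer, den, closet, nursery, annex]
Visit vault → queue [library, foyer, den, closet, nursery, annex]
Visit library → queue [foyer, den, closet, nursery, annex]
Visit foyer → queue [den, closet, nursery, annex]
Visit den → queue [closet, nursery, annex]
Visit closet → queue [nursery, annex]
Visit nursery → queue [annex]
Visit annex → queue []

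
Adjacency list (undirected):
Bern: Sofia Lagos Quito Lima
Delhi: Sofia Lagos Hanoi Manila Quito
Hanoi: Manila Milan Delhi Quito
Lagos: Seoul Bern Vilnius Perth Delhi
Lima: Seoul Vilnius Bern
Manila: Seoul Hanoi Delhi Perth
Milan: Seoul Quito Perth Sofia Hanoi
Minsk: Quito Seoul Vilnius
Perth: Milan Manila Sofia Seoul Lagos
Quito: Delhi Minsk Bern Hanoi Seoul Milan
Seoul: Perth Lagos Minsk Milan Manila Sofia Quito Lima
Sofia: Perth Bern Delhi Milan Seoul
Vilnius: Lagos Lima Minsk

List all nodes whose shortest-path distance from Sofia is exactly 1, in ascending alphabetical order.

Bern, Delhi, Milan, Perth, Seoul

Level 0: Sofia
Level 1: Bern, Delhi, Milan, Perth, Seoul
Level 2: Hanoi, Lagos, Lima, Manila, Minsk, Quito
Level 3: Vilnius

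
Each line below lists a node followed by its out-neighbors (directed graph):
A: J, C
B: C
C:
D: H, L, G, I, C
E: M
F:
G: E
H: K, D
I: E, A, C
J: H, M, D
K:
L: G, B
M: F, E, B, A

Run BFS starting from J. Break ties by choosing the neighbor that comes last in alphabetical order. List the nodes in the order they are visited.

J, M, H, D, F, E, B, A, K, L, I, G, C

Visit J; enqueue M, H, D → queue [M, H, D]
Visit M; enqueue F, E, B, A → queue [H, D, F, E, B, A]
Visit H; enqueue K → queue [D, F, E, B, A, K]
Visit D; enqueue L, I, G, C → queue [F, E, B, A, K, L, I, G, C]
Visit F → queue [E, B, A, K, L, I, G, C]
Visit E → queue [B, A, K, L, I, G, C]
Visit B → queue [A, K, L, I, G, C]
Visit A → queue [K, L, I, G, C]
Visit K → queue [L, I, G, C]
Visit L → queue [I, G, C]
Visit I → queue [G, C]
Visit G → queue [C]
Visit C → queue []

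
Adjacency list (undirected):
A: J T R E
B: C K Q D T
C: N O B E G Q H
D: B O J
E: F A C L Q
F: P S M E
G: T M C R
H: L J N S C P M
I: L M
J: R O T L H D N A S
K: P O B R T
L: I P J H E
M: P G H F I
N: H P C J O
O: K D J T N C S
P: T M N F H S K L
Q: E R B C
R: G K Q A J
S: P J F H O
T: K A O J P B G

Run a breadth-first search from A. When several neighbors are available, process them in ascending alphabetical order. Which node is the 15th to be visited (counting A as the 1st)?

G

Visit A; enqueue E, J, R, T → queue [E, J, R, T]
Visit E; enqueue C, F, L, Q → queue [J, R, T, C, F, L, Q]
Visit J; enqueue D, H, N, O, S → queue [R, T, C, F, L, Q, D, H, N, O, S]
Visit R; enqueue G, K → queue [T, C, F, L, Q, D, H, N, O, S, G, K]
Visit T; enqueue B, P → queue [C, F, L, Q, D, H, N, O, S, G, K, B, P]
Visit C → queue [F, L, Q, D, H, N, O, S, G, K, B, P]
Visit F; enqueue M → queue [L, Q, D, H, N, O, S, G, K, B, P, M]
Visit L; enqueue I → queue [Q, D, H, N, O, S, G, K, B, P, M, I]
Visit Q → queue [D, H, N, O, S, G, K, B, P, M, I]
Visit D → queue [H, N, O, S, G, K, B, P, M, I]
Visit H → queue [N, O, S, G, K, B, P, M, I]
Visit N → queue [O, S, G, K, B, P, M, I]
Visit O → queue [S, G, K, B, P, M, I]
Visit S → queue [G, K, B, P, M, I]
Visit G → queue [K, B, P, M, I]
Visit K → queue [B, P, M, I]
Visit B → queue [P, M, I]
Visit P → queue [M, I]
Visit M → queue [I]
Visit I → queue []

Visit order: A, E, J, R, T, C, F, L, Q, D, H, N, O, S, G, K, B, P, M, I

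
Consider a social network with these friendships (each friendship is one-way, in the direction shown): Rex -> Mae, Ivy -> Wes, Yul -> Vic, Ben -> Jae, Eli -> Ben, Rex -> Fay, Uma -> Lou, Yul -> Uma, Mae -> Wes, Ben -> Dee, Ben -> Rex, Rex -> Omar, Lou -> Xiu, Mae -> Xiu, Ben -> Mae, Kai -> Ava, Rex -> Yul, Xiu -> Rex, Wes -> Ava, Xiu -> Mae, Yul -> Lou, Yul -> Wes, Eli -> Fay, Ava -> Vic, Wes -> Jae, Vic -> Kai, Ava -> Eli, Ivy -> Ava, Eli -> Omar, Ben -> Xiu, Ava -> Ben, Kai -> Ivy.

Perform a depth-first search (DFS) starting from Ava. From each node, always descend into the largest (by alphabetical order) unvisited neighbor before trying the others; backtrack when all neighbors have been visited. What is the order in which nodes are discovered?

Visit Ava
Ava → Vic
Vic → Kai
Kai → Ivy
Ivy → Wes
Wes → Jae
Ava → Eli
Eli → Omar
Eli → Fay
Eli → Ben
Ben → Xiu
Xiu → Rex
Rex → Yul
Yul → Uma
Uma → Lou
Rex → Mae
Ben → Dee

Ava Vic Kai Ivy Wes Jae Eli Omar Fay Ben Xiu Rex Yul Uma Lou Mae Dee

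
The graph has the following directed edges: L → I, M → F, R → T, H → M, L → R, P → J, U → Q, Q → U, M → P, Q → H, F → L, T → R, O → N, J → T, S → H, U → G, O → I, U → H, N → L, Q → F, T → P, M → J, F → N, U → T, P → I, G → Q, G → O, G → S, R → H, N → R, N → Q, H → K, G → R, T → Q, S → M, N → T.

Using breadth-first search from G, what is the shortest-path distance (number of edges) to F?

Level 0: G
Level 1: O, Q, R, S
Level 2: F, H, I, M, N, T, U
Level 3: J, K, L, P
F first appears at level 2.

2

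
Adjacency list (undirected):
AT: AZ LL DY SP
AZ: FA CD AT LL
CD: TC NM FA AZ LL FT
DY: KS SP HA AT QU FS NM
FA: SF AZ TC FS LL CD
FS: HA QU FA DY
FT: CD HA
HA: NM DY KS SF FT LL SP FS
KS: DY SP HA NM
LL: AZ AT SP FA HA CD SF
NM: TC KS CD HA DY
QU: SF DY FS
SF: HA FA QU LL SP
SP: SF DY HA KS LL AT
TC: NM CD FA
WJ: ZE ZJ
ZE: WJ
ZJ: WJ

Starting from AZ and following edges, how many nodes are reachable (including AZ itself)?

15

BFS from AZ visits: AZ, AT, CD, FA, LL, DY, SP, FT, NM, TC, FS, SF, HA, KS, QU
Reachable nodes: 15 of 18 total.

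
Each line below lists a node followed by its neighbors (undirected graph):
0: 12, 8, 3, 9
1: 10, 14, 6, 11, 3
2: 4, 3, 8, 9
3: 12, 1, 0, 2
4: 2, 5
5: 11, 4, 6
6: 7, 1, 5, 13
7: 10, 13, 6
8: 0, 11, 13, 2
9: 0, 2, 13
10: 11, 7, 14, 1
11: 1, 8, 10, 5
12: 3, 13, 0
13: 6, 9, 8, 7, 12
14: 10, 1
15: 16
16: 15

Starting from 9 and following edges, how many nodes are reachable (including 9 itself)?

15

BFS from 9 visits: 9, 13, 2, 0, 12, 8, 7, 6, 4, 3, 11, 10, 5, 1, 14
Reachable nodes: 15 of 17 total.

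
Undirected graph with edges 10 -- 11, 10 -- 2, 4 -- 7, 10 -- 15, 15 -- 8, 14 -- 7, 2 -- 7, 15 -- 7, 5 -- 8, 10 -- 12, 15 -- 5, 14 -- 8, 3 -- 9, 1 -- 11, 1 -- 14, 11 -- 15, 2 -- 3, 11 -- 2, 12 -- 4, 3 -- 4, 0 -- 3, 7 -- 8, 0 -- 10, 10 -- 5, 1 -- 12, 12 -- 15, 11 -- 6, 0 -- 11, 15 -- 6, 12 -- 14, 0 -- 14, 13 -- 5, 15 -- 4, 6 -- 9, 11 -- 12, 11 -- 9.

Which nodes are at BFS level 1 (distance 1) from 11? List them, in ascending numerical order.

Level 0: 11
Level 1: 0, 1, 2, 6, 9, 10, 12, 15
Level 2: 3, 4, 5, 7, 8, 14
Level 3: 13

0, 1, 2, 6, 9, 10, 12, 15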